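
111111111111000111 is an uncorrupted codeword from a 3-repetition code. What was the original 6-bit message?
Split into 3-bit blocks: 111 111 111 111 000 111
Data = 111101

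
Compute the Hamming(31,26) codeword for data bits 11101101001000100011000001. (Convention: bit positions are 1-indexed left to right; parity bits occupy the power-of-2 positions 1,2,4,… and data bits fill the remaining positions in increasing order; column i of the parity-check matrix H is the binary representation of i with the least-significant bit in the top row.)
Codeword c = d · G (mod 2), d = 11101101001000100011000001:
  c[0] = d·G[:,0] = (11101101001000100011000001)·(11011010101101010101010101) mod 2 = 1+1+0+0+1+0+0+0+0+0+1+0+0+0+0+0+0+0+0+1+0+0+0+0+0+1 mod 2 = 0
  c[1] = d·G[:,1] = (11101101001000100011000001)·(10110110011011001100110011) mod 2 = 1+0+1+0+0+1+0+0+0+0+1+0+0+0+0+0+0+0+0+0+0+0+0+0+0+1 mod 2 = 1
  c[2] = d·G[:,2] = (11101101001000100011000001)·(10000000000000000000000000) mod 2 = 1+0+0+0+0+0+0+0+0+0+0+0+0+0+0+0+0+0+0+0+0+0+0+0+0+0 mod 2 = 1
  c[3] = d·G[:,3] = (11101101001000100011000001)·(01110001111000111100001111) mod 2 = 0+1+1+0+0+0+0+1+0+0+1+0+0+0+1+0+0+0+0+0+0+0+0+0+0+1 mod 2 = 0
  c[4] = d·G[:,4] = (11101101001000100011000001)·(01000000000000000000000000) mod 2 = 0+1+0+0+0+0+0+0+0+0+0+0+0+0+0+0+0+0+0+0+0+0+0+0+0+0 mod 2 = 1
  c[5] = d·G[:,5] = (11101101001000100011000001)·(00100000000000000000000000) mod 2 = 0+0+1+0+0+0+0+0+0+0+0+0+0+0+0+0+0+0+0+0+0+0+0+0+0+0 mod 2 = 1
  c[6] = d·G[:,6] = (11101101001000100011000001)·(00010000000000000000000000) mod 2 = 0+0+0+0+0+0+0+0+0+0+0+0+0+0+0+0+0+0+0+0+0+0+0+0+0+0 mod 2 = 0
  c[7] = d·G[:,7] = (11101101001000100011000001)·(00001111111000000011111111) mod 2 = 0+0+0+0+1+1+0+1+0+0+1+0+0+0+0+0+0+0+1+1+0+0+0+0+0+1 mod 2 = 1
  c[8] = d·G[:,8] = (11101101001000100011000001)·(00001000000000000000000000) mod 2 = 0+0+0+0+1+0+0+0+0+0+0+0+0+0+0+0+0+0+0+0+0+0+0+0+0+0 mod 2 = 1
  c[9] = d·G[:,9] = (11101101001000100011000001)·(00000100000000000000000000) mod 2 = 0+0+0+0+0+1+0+0+0+0+0+0+0+0+0+0+0+0+0+0+0+0+0+0+0+0 mod 2 = 1
  c[10] = d·G[:,10] = (11101101001000100011000001)·(00000010000000000000000000) mod 2 = 0+0+0+0+0+0+0+0+0+0+0+0+0+0+0+0+0+0+0+0+0+0+0+0+0+0 mod 2 = 0
  c[11] = d·G[:,11] = (11101101001000100011000001)·(00000001000000000000000000) mod 2 = 0+0+0+0+0+0+0+1+0+0+0+0+0+0+0+0+0+0+0+0+0+0+0+0+0+0 mod 2 = 1
  c[12] = d·G[:,12] = (11101101001000100011000001)·(00000000100000000000000000) mod 2 = 0+0+0+0+0+0+0+0+0+0+0+0+0+0+0+0+0+0+0+0+0+0+0+0+0+0 mod 2 = 0
  c[13] = d·G[:,13] = (11101101001000100011000001)·(00000000010000000000000000) mod 2 = 0+0+0+0+0+0+0+0+0+0+0+0+0+0+0+0+0+0+0+0+0+0+0+0+0+0 mod 2 = 0
  c[14] = d·G[:,14] = (11101101001000100011000001)·(00000000001000000000000000) mod 2 = 0+0+0+0+0+0+0+0+0+0+1+0+0+0+0+0+0+0+0+0+0+0+0+0+0+0 mod 2 = 1
  c[15] = d·G[:,15] = (11101101001000100011000001)·(00000000000111111111111111) mod 2 = 0+0+0+0+0+0+0+0+0+0+0+0+0+0+1+0+0+0+1+1+0+0+0+0+0+1 mod 2 = 0
  c[16] = d·G[:,16] = (11101101001000100011000001)·(00000000000100000000000000) mod 2 = 0+0+0+0+0+0+0+0+0+0+0+0+0+0+0+0+0+0+0+0+0+0+0+0+0+0 mod 2 = 0
  c[17] = d·G[:,17] = (11101101001000100011000001)·(00000000000010000000000000) mod 2 = 0+0+0+0+0+0+0+0+0+0+0+0+0+0+0+0+0+0+0+0+0+0+0+0+0+0 mod 2 = 0
  c[18] = d·G[:,18] = (11101101001000100011000001)·(00000000000001000000000000) mod 2 = 0+0+0+0+0+0+0+0+0+0+0+0+0+0+0+0+0+0+0+0+0+0+0+0+0+0 mod 2 = 0
  c[19] = d·G[:,19] = (11101101001000100011000001)·(00000000000000100000000000) mod 2 = 0+0+0+0+0+0+0+0+0+0+0+0+0+0+1+0+0+0+0+0+0+0+0+0+0+0 mod 2 = 1
  c[20] = d·G[:,20] = (11101101001000100011000001)·(00000000000000010000000000) mod 2 = 0+0+0+0+0+0+0+0+0+0+0+0+0+0+0+0+0+0+0+0+0+0+0+0+0+0 mod 2 = 0
  c[21] = d·G[:,21] = (11101101001000100011000001)·(00000000000000001000000000) mod 2 = 0+0+0+0+0+0+0+0+0+0+0+0+0+0+0+0+0+0+0+0+0+0+0+0+0+0 mod 2 = 0
  c[22] = d·G[:,22] = (11101101001000100011000001)·(00000000000000000100000000) mod 2 = 0+0+0+0+0+0+0+0+0+0+0+0+0+0+0+0+0+0+0+0+0+0+0+0+0+0 mod 2 = 0
  c[23] = d·G[:,23] = (11101101001000100011000001)·(00000000000000000010000000) mod 2 = 0+0+0+0+0+0+0+0+0+0+0+0+0+0+0+0+0+0+1+0+0+0+0+0+0+0 mod 2 = 1
  c[24] = d·G[:,24] = (11101101001000100011000001)·(00000000000000000001000000) mod 2 = 0+0+0+0+0+0+0+0+0+0+0+0+0+0+0+0+0+0+0+1+0+0+0+0+0+0 mod 2 = 1
  c[25] = d·G[:,25] = (11101101001000100011000001)·(00000000000000000000100000) mod 2 = 0+0+0+0+0+0+0+0+0+0+0+0+0+0+0+0+0+0+0+0+0+0+0+0+0+0 mod 2 = 0
  c[26] = d·G[:,26] = (11101101001000100011000001)·(00000000000000000000010000) mod 2 = 0+0+0+0+0+0+0+0+0+0+0+0+0+0+0+0+0+0+0+0+0+0+0+0+0+0 mod 2 = 0
  c[27] = d·G[:,27] = (11101101001000100011000001)·(00000000000000000000001000) mod 2 = 0+0+0+0+0+0+0+0+0+0+0+0+0+0+0+0+0+0+0+0+0+0+0+0+0+0 mod 2 = 0
  c[28] = d·G[:,28] = (11101101001000100011000001)·(00000000000000000000000100) mod 2 = 0+0+0+0+0+0+0+0+0+0+0+0+0+0+0+0+0+0+0+0+0+0+0+0+0+0 mod 2 = 0
  c[29] = d·G[:,29] = (11101101001000100011000001)·(00000000000000000000000010) mod 2 = 0+0+0+0+0+0+0+0+0+0+0+0+0+0+0+0+0+0+0+0+0+0+0+0+0+0 mod 2 = 0
  c[30] = d·G[:,30] = (11101101001000100011000001)·(00000000000000000000000001) mod 2 = 0+0+0+0+0+0+0+0+0+0+0+0+0+0+0+0+0+0+0+0+0+0+0+0+0+1 mod 2 = 1
Codeword = 0110110111010010000100011000001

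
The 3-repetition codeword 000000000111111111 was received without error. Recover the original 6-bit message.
Split into 3-bit blocks: 000 000 000 111 111 111
Data = 000111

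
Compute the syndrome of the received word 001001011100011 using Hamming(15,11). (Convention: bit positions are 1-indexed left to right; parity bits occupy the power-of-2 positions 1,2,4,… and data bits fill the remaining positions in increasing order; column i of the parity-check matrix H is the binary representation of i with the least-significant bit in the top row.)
Syndrome s = H · r^T (mod 2), r = 001001011100011:
  s[0] = (101010101010101)·(001001011100011) mod 2 = 0+0+1+0+0+0+0+0+1+0+0+0+0+0+1 mod 2 = 1
  s[1] = (011001100110011)·(001001011100011) mod 2 = 0+0+1+0+0+1+0+0+0+1+0+0+0+1+1 mod 2 = 1
  s[2] = (000111100001111)·(001001011100011) mod 2 = 0+0+0+0+0+1+0+0+0+0+0+0+0+1+1 mod 2 = 1
  s[3] = (000000011111111)·(001001011100011) mod 2 = 0+0+0+0+0+0+0+1+1+1+0+0+0+1+1 mod 2 = 1
Syndrome = 1111
Non-zero syndrome: error at position 15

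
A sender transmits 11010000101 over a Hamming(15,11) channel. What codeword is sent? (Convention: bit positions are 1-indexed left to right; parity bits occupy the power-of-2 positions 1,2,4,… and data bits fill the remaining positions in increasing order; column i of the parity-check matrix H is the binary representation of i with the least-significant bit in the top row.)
Codeword c = d · G (mod 2), d = 11010000101:
  c[0] = d·G[:,0] = (11010000101)·(11011010101) mod 2 = 1+1+0+1+0+0+0+0+1+0+1 mod 2 = 1
  c[1] = d·G[:,1] = (11010000101)·(10110110011) mod 2 = 1+0+0+1+0+0+0+0+0+0+1 mod 2 = 1
  c[2] = d·G[:,2] = (11010000101)·(10000000000) mod 2 = 1+0+0+0+0+0+0+0+0+0+0 mod 2 = 1
  c[3] = d·G[:,3] = (11010000101)·(01110001111) mod 2 = 0+1+0+1+0+0+0+0+1+0+1 mod 2 = 0
  c[4] = d·G[:,4] = (11010000101)·(01000000000) mod 2 = 0+1+0+0+0+0+0+0+0+0+0 mod 2 = 1
  c[5] = d·G[:,5] = (11010000101)·(00100000000) mod 2 = 0+0+0+0+0+0+0+0+0+0+0 mod 2 = 0
  c[6] = d·G[:,6] = (11010000101)·(00010000000) mod 2 = 0+0+0+1+0+0+0+0+0+0+0 mod 2 = 1
  c[7] = d·G[:,7] = (11010000101)·(00001111111) mod 2 = 0+0+0+0+0+0+0+0+1+0+1 mod 2 = 0
  c[8] = d·G[:,8] = (11010000101)·(00001000000) mod 2 = 0+0+0+0+0+0+0+0+0+0+0 mod 2 = 0
  c[9] = d·G[:,9] = (11010000101)·(00000100000) mod 2 = 0+0+0+0+0+0+0+0+0+0+0 mod 2 = 0
  c[10] = d·G[:,10] = (11010000101)·(00000010000) mod 2 = 0+0+0+0+0+0+0+0+0+0+0 mod 2 = 0
  c[11] = d·G[:,11] = (11010000101)·(00000001000) mod 2 = 0+0+0+0+0+0+0+0+0+0+0 mod 2 = 0
  c[12] = d·G[:,12] = (11010000101)·(00000000100) mod 2 = 0+0+0+0+0+0+0+0+1+0+0 mod 2 = 1
  c[13] = d·G[:,13] = (11010000101)·(00000000010) mod 2 = 0+0+0+0+0+0+0+0+0+0+0 mod 2 = 0
  c[14] = d·G[:,14] = (11010000101)·(00000000001) mod 2 = 0+0+0+0+0+0+0+0+0+0+1 mod 2 = 1
Codeword = 111010100000101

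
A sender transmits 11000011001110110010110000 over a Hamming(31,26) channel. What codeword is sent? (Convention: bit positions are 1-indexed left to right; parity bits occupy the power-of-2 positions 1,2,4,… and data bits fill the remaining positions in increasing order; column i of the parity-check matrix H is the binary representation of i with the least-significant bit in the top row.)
Codeword c = d · G (mod 2), d = 11000011001110110010110000:
  c[0] = d·G[:,0] = (11000011001110110010110000)·(11011010101101010101010101) mod 2 = 1+1+0+0+0+0+1+0+0+0+1+1+0+0+0+1+0+0+0+0+0+1+0+0+0+0 mod 2 = 1
  c[1] = d·G[:,1] = (11000011001110110010110000)·(10110110011011001100110011) mod 2 = 1+0+0+0+0+0+1+0+0+0+1+0+1+0+0+0+0+0+0+0+1+1+0+0+0+0 mod 2 = 0
  c[2] = d·G[:,2] = (11000011001110110010110000)·(10000000000000000000000000) mod 2 = 1+0+0+0+0+0+0+0+0+0+0+0+0+0+0+0+0+0+0+0+0+0+0+0+0+0 mod 2 = 1
  c[3] = d·G[:,3] = (11000011001110110010110000)·(01110001111000111100001111) mod 2 = 0+1+0+0+0+0+0+1+0+0+1+0+0+0+1+1+0+0+0+0+0+0+0+0+0+0 mod 2 = 1
  c[4] = d·G[:,4] = (11000011001110110010110000)·(01000000000000000000000000) mod 2 = 0+1+0+0+0+0+0+0+0+0+0+0+0+0+0+0+0+0+0+0+0+0+0+0+0+0 mod 2 = 1
  c[5] = d·G[:,5] = (11000011001110110010110000)·(00100000000000000000000000) mod 2 = 0+0+0+0+0+0+0+0+0+0+0+0+0+0+0+0+0+0+0+0+0+0+0+0+0+0 mod 2 = 0
  c[6] = d·G[:,6] = (11000011001110110010110000)·(00010000000000000000000000) mod 2 = 0+0+0+0+0+0+0+0+0+0+0+0+0+0+0+0+0+0+0+0+0+0+0+0+0+0 mod 2 = 0
  c[7] = d·G[:,7] = (11000011001110110010110000)·(00001111111000000011111111) mod 2 = 0+0+0+0+0+0+1+1+0+0+1+0+0+0+0+0+0+0+1+0+1+1+0+0+0+0 mod 2 = 0
  c[8] = d·G[:,8] = (11000011001110110010110000)·(00001000000000000000000000) mod 2 = 0+0+0+0+0+0+0+0+0+0+0+0+0+0+0+0+0+0+0+0+0+0+0+0+0+0 mod 2 = 0
  c[9] = d·G[:,9] = (11000011001110110010110000)·(00000100000000000000000000) mod 2 = 0+0+0+0+0+0+0+0+0+0+0+0+0+0+0+0+0+0+0+0+0+0+0+0+0+0 mod 2 = 0
  c[10] = d·G[:,10] = (11000011001110110010110000)·(00000010000000000000000000) mod 2 = 0+0+0+0+0+0+1+0+0+0+0+0+0+0+0+0+0+0+0+0+0+0+0+0+0+0 mod 2 = 1
  c[11] = d·G[:,11] = (11000011001110110010110000)·(00000001000000000000000000) mod 2 = 0+0+0+0+0+0+0+1+0+0+0+0+0+0+0+0+0+0+0+0+0+0+0+0+0+0 mod 2 = 1
  c[12] = d·G[:,12] = (11000011001110110010110000)·(00000000100000000000000000) mod 2 = 0+0+0+0+0+0+0+0+0+0+0+0+0+0+0+0+0+0+0+0+0+0+0+0+0+0 mod 2 = 0
  c[13] = d·G[:,13] = (11000011001110110010110000)·(00000000010000000000000000) mod 2 = 0+0+0+0+0+0+0+0+0+0+0+0+0+0+0+0+0+0+0+0+0+0+0+0+0+0 mod 2 = 0
  c[14] = d·G[:,14] = (11000011001110110010110000)·(00000000001000000000000000) mod 2 = 0+0+0+0+0+0+0+0+0+0+1+0+0+0+0+0+0+0+0+0+0+0+0+0+0+0 mod 2 = 1
  c[15] = d·G[:,15] = (11000011001110110010110000)·(00000000000111111111111111) mod 2 = 0+0+0+0+0+0+0+0+0+0+0+1+1+0+1+1+0+0+1+0+1+1+0+0+0+0 mod 2 = 1
  c[16] = d·G[:,16] = (11000011001110110010110000)·(00000000000100000000000000) mod 2 = 0+0+0+0+0+0+0+0+0+0+0+1+0+0+0+0+0+0+0+0+0+0+0+0+0+0 mod 2 = 1
  c[17] = d·G[:,17] = (11000011001110110010110000)·(00000000000010000000000000) mod 2 = 0+0+0+0+0+0+0+0+0+0+0+0+1+0+0+0+0+0+0+0+0+0+0+0+0+0 mod 2 = 1
  c[18] = d·G[:,18] = (11000011001110110010110000)·(00000000000001000000000000) mod 2 = 0+0+0+0+0+0+0+0+0+0+0+0+0+0+0+0+0+0+0+0+0+0+0+0+0+0 mod 2 = 0
  c[19] = d·G[:,19] = (11000011001110110010110000)·(00000000000000100000000000) mod 2 = 0+0+0+0+0+0+0+0+0+0+0+0+0+0+1+0+0+0+0+0+0+0+0+0+0+0 mod 2 = 1
  c[20] = d·G[:,20] = (11000011001110110010110000)·(00000000000000010000000000) mod 2 = 0+0+0+0+0+0+0+0+0+0+0+0+0+0+0+1+0+0+0+0+0+0+0+0+0+0 mod 2 = 1
  c[21] = d·G[:,21] = (11000011001110110010110000)·(00000000000000001000000000) mod 2 = 0+0+0+0+0+0+0+0+0+0+0+0+0+0+0+0+0+0+0+0+0+0+0+0+0+0 mod 2 = 0
  c[22] = d·G[:,22] = (11000011001110110010110000)·(00000000000000000100000000) mod 2 = 0+0+0+0+0+0+0+0+0+0+0+0+0+0+0+0+0+0+0+0+0+0+0+0+0+0 mod 2 = 0
  c[23] = d·G[:,23] = (11000011001110110010110000)·(00000000000000000010000000) mod 2 = 0+0+0+0+0+0+0+0+0+0+0+0+0+0+0+0+0+0+1+0+0+0+0+0+0+0 mod 2 = 1
  c[24] = d·G[:,24] = (11000011001110110010110000)·(00000000000000000001000000) mod 2 = 0+0+0+0+0+0+0+0+0+0+0+0+0+0+0+0+0+0+0+0+0+0+0+0+0+0 mod 2 = 0
  c[25] = d·G[:,25] = (11000011001110110010110000)·(00000000000000000000100000) mod 2 = 0+0+0+0+0+0+0+0+0+0+0+0+0+0+0+0+0+0+0+0+1+0+0+0+0+0 mod 2 = 1
  c[26] = d·G[:,26] = (11000011001110110010110000)·(00000000000000000000010000) mod 2 = 0+0+0+0+0+0+0+0+0+0+0+0+0+0+0+0+0+0+0+0+0+1+0+0+0+0 mod 2 = 1
  c[27] = d·G[:,27] = (11000011001110110010110000)·(00000000000000000000001000) mod 2 = 0+0+0+0+0+0+0+0+0+0+0+0+0+0+0+0+0+0+0+0+0+0+0+0+0+0 mod 2 = 0
  c[28] = d·G[:,28] = (11000011001110110010110000)·(00000000000000000000000100) mod 2 = 0+0+0+0+0+0+0+0+0+0+0+0+0+0+0+0+0+0+0+0+0+0+0+0+0+0 mod 2 = 0
  c[29] = d·G[:,29] = (11000011001110110010110000)·(00000000000000000000000010) mod 2 = 0+0+0+0+0+0+0+0+0+0+0+0+0+0+0+0+0+0+0+0+0+0+0+0+0+0 mod 2 = 0
  c[30] = d·G[:,30] = (11000011001110110010110000)·(00000000000000000000000001) mod 2 = 0+0+0+0+0+0+0+0+0+0+0+0+0+0+0+0+0+0+0+0+0+0+0+0+0+0 mod 2 = 0
Codeword = 1011100000110011110110010110000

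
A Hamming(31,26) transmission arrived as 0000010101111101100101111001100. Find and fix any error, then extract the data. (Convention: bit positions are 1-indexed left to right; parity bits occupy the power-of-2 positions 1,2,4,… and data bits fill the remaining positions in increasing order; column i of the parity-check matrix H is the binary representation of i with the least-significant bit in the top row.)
Syndrome s = H · r^T (mod 2), r = 0000010101111101100101111001100:
  s[0] = (1010101010101010101010101010101)·(0000010101111101100101111001100) mod 2 = 0+0+0+0+0+0+0+0+0+0+1+0+1+0+0+0+1+0+0+0+0+0+1+0+1+0+0+0+1+0+0 mod 2 = 0
  s[1] = (0110011001100110011001100110011)·(0000010101111101100101111001100) mod 2 = 0+0+0+0+0+1+0+0+0+1+1+0+0+1+0+0+0+0+0+0+0+1+1+0+0+0+0+0+0+0+0 mod 2 = 0
  s[2] = (0001111000011110000111100001111)·(0000010101111101100101111001100) mod 2 = 0+0+0+0+0+1+0+0+0+0+0+1+1+1+0+0+0+0+0+1+0+1+1+0+0+0+0+1+1+0+0 mod 2 = 1
  s[3] = (0000000111111110000000011111111)·(0000010101111101100101111001100) mod 2 = 0+0+0+0+0+0+0+1+0+1+1+1+1+1+0+0+0+0+0+0+0+0+0+1+1+0+0+1+1+0+0 mod 2 = 0
  s[4] = (0000000000000001111111111111111)·(0000010101111101100101111001100) mod 2 = 0+0+0+0+0+0+0+0+0+0+0+0+0+0+0+1+1+0+0+1+0+1+1+1+1+0+0+1+1+0+0 mod 2 = 1
Syndrome = 00101
Column 20 of H equals this syndrome → error at bit 20 (1-indexed).
Flip bit 20: 0000010101111101100101111001100 → 0000010101111101100001111001100
Extract data bits at positions {3,5,6,7,9,10,11,12,13,14,15,17,18,19,20,21,22,23,24,25,26,27,28,29,30,31}: 00100111110100001111001100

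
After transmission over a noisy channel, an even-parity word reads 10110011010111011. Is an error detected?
Sum of received bits: 1+0+1+1+0+0+1+1+0+1+0+1+1+1+0+1+1 = 11; 11 mod 2 = 1. Result is 1 ≠ 0 → error detected.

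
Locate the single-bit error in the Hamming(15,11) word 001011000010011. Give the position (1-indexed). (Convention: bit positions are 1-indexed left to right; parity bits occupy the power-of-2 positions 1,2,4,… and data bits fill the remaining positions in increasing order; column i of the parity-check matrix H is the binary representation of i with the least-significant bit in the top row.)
Syndrome s = H · r^T (mod 2), r = 001011000010011:
  s[0] = (101010101010101)·(001011000010011) mod 2 = 0+0+1+0+1+0+0+0+0+0+1+0+0+0+1 mod 2 = 0
  s[1] = (011001100110011)·(001011000010011) mod 2 = 0+0+1+0+0+1+0+0+0+0+1+0+0+1+1 mod 2 = 1
  s[2] = (000111100001111)·(001011000010011) mod 2 = 0+0+0+0+1+1+0+0+0+0+0+0+0+1+1 mod 2 = 0
  s[3] = (000000011111111)·(001011000010011) mod 2 = 0+0+0+0+0+0+0+0+0+0+1+0+0+1+1 mod 2 = 1
Syndrome = 0101
Column i of H is the binary representation of i, so the syndrome is the binary index of the flipped bit.
Read s = 0101 with s[0] as LSB: 0·2^0 + 1·2^1 + 0·2^2 + 1·2^3 = 10.
Error is at bit position 10.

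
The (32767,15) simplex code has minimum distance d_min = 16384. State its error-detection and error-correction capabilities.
Detection only: up to d_min − 1 = 16383 errors.
Correction: up to ⌊(d_min − 1)/2⌋ = ⌊16383/2⌋ = 8191 errors.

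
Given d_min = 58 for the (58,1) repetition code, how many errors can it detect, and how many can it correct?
Detection only: up to d_min − 1 = 57 errors.
Correction: up to ⌊(d_min − 1)/2⌋ = ⌊57/2⌋ = 28 errors.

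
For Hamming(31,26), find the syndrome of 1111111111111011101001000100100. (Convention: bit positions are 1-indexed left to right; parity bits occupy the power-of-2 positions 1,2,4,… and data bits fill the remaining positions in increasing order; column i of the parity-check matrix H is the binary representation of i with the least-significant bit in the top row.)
Syndrome s = H · r^T (mod 2), r = 1111111111111011101001000100100:
  s[0] = (1010101010101010101010101010101)·(1111111111111011101001000100100) mod 2 = 1+0+1+0+1+0+1+0+1+0+1+0+1+0+1+0+1+0+1+0+0+0+0+0+0+0+0+0+1+0+0 mod 2 = 1
  s[1] = (0110011001100110011001100110011)·(1111111111111011101001000100100) mod 2 = 0+1+1+0+0+1+1+0+0+1+1+0+0+0+1+0+0+0+1+0+0+1+0+0+0+1+0+0+0+0+0 mod 2 = 0
  s[2] = (0001111000011110000111100001111)·(1111111111111011101001000100100) mod 2 = 0+0+0+1+1+1+1+0+0+0+0+1+1+0+1+0+0+0+0+0+0+1+0+0+0+0+0+0+1+0+0 mod 2 = 1
  s[3] = (0000000111111110000000011111111)·(1111111111111011101001000100100) mod 2 = 0+0+0+0+0+0+0+1+1+1+1+1+1+0+1+0+0+0+0+0+0+0+0+0+0+1+0+0+1+0+0 mod 2 = 1
  s[4] = (0000000000000001111111111111111)·(1111111111111011101001000100100) mod 2 = 0+0+0+0+0+0+0+0+0+0+0+0+0+0+0+1+1+0+1+0+0+1+0+0+0+1+0+0+1+0+0 mod 2 = 0
Syndrome = 10110
Non-zero syndrome: error at position 13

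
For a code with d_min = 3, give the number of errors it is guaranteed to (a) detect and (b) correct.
(a) Detection requires d_min ≥ e+1, so e ≤ d_min − 1 = 2.
(b) Correction requires d_min ≥ 2t+1, so t ≤ ⌊(d_min − 1)/2⌋ = ⌊2/2⌋ = 1.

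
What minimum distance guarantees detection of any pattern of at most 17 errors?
Detecting e errors requires d_min ≥ e + 1 = 17 + 1 = 18.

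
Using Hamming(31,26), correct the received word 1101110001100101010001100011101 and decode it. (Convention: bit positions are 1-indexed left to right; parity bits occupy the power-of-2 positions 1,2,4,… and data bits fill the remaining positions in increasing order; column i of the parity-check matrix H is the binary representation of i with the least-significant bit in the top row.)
Syndrome s = H · r^T (mod 2), r = 1101110001100101010001100011101:
  s[0] = (1010101010101010101010101010101)·(1101110001100101010001100011101) mod 2 = 1+0+0+0+1+0+0+0+0+0+1+0+0+0+0+0+0+0+0+0+0+0+1+0+0+0+1+0+1+0+1 mod 2 = 1
  s[1] = (0110011001100110011001100110011)·(1101110001100101010001100011101) mod 2 = 0+1+0+0+0+1+0+0+0+1+1+0+0+1+0+0+0+1+0+0+0+1+1+0+0+0+1+0+0+0+1 mod 2 = 0
  s[2] = (0001111000011110000111100001111)·(1101110001100101010001100011101) mod 2 = 0+0+0+1+1+1+0+0+0+0+0+0+0+1+0+0+0+0+0+0+0+1+1+0+0+0+0+1+1+0+1 mod 2 = 1
  s[3] = (0000000111111110000000011111111)·(1101110001100101010001100011101) mod 2 = 0+0+0+0+0+0+0+0+0+1+1+0+0+1+0+0+0+0+0+0+0+0+0+0+0+0+1+1+1+0+1 mod 2 = 1
  s[4] = (0000000000000001111111111111111)·(1101110001100101010001100011101) mod 2 = 0+0+0+0+0+0+0+0+0+0+0+0+0+0+0+1+0+1+0+0+0+1+1+0+0+0+1+1+1+0+1 mod 2 = 0
Syndrome = 10110
Column 13 of H equals this syndrome → error at bit 13 (1-indexed).
Flip bit 13: 1101110001100101010001100011101 → 1101110001101101010001100011101
Extract data bits at positions {3,5,6,7,9,10,11,12,13,14,15,17,18,19,20,21,22,23,24,25,26,27,28,29,30,31}: 01100110110010001100011101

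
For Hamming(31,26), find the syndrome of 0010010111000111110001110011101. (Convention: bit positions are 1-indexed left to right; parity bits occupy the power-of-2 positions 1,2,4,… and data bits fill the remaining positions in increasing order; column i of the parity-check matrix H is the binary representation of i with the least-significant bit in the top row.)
Syndrome s = H · r^T (mod 2), r = 0010010111000111110001110011101:
  s[0] = (1010101010101010101010101010101)·(0010010111000111110001110011101) mod 2 = 0+0+1+0+0+0+0+0+1+0+0+0+0+0+1+0+1+0+0+0+0+0+1+0+0+0+1+0+1+0+1 mod 2 = 0
  s[1] = (0110011001100110011001100110011)·(0010010111000111110001110011101) mod 2 = 0+0+1+0+0+1+0+0+0+1+0+0+0+1+1+0+0+1+0+0+0+1+1+0+0+0+1+0+0+0+1 mod 2 = 0
  s[2] = (0001111000011110000111100001111)·(0010010111000111110001110011101) mod 2 = 0+0+0+0+0+1+0+0+0+0+0+0+0+1+1+0+0+0+0+0+0+1+1+0+0+0+0+1+1+0+1 mod 2 = 0
  s[3] = (0000000111111110000000011111111)·(0010010111000111110001110011101) mod 2 = 0+0+0+0+0+0+0+1+1+1+0+0+0+1+1+0+0+0+0+0+0+0+0+1+0+0+1+1+1+0+1 mod 2 = 0
  s[4] = (0000000000000001111111111111111)·(0010010111000111110001110011101) mod 2 = 0+0+0+0+0+0+0+0+0+0+0+0+0+0+0+1+1+1+0+0+0+1+1+1+0+0+1+1+1+0+1 mod 2 = 0
Syndrome = 00000
s = 0: no error detected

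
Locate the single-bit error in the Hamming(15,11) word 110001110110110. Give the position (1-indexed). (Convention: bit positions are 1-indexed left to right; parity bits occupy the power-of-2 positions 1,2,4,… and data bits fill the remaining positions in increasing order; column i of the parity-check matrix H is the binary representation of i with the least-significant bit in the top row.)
Syndrome s = H · r^T (mod 2), r = 110001110110110:
  s[0] = (101010101010101)·(110001110110110) mod 2 = 1+0+0+0+0+0+1+0+0+0+1+0+1+0+0 mod 2 = 0
  s[1] = (011001100110011)·(110001110110110) mod 2 = 0+1+0+0+0+1+1+0+0+1+1+0+0+1+0 mod 2 = 0
  s[2] = (000111100001111)·(110001110110110) mod 2 = 0+0+0+0+0+1+1+0+0+0+0+0+1+1+0 mod 2 = 0
  s[3] = (000000011111111)·(110001110110110) mod 2 = 0+0+0+0+0+0+0+1+0+1+1+0+1+1+0 mod 2 = 1
Syndrome = 0001
Column i of H is the binary representation of i, so the syndrome is the binary index of the flipped bit.
Read s = 0001 with s[0] as LSB: 0·2^0 + 0·2^1 + 0·2^2 + 1·2^3 = 8.
Error is at bit position 8.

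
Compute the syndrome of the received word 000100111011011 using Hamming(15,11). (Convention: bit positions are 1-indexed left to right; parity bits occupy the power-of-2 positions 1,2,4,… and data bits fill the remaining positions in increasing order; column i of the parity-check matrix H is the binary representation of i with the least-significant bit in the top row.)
Syndrome s = H · r^T (mod 2), r = 000100111011011:
  s[0] = (101010101010101)·(000100111011011) mod 2 = 0+0+0+0+0+0+1+0+1+0+1+0+0+0+1 mod 2 = 0
  s[1] = (011001100110011)·(000100111011011) mod 2 = 0+0+0+0+0+0+1+0+0+0+1+0+0+1+1 mod 2 = 0
  s[2] = (000111100001111)·(000100111011011) mod 2 = 0+0+0+1+0+0+1+0+0+0+0+1+0+1+1 mod 2 = 1
  s[3] = (000000011111111)·(000100111011011) mod 2 = 0+0+0+0+0+0+0+1+1+0+1+1+0+1+1 mod 2 = 0
Syndrome = 0010
Non-zero syndrome: error at position 4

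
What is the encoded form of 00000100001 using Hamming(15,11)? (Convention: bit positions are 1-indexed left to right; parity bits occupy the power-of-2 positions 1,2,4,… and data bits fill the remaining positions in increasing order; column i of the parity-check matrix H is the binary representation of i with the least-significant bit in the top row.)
Codeword c = d · G (mod 2), d = 00000100001:
  c[0] = d·G[:,0] = (00000100001)·(11011010101) mod 2 = 0+0+0+0+0+0+0+0+0+0+1 mod 2 = 1
  c[1] = d·G[:,1] = (00000100001)·(10110110011) mod 2 = 0+0+0+0+0+1+0+0+0+0+1 mod 2 = 0
  c[2] = d·G[:,2] = (00000100001)·(10000000000) mod 2 = 0+0+0+0+0+0+0+0+0+0+0 mod 2 = 0
  c[3] = d·G[:,3] = (00000100001)·(01110001111) mod 2 = 0+0+0+0+0+0+0+0+0+0+1 mod 2 = 1
  c[4] = d·G[:,4] = (00000100001)·(01000000000) mod 2 = 0+0+0+0+0+0+0+0+0+0+0 mod 2 = 0
  c[5] = d·G[:,5] = (00000100001)·(00100000000) mod 2 = 0+0+0+0+0+0+0+0+0+0+0 mod 2 = 0
  c[6] = d·G[:,6] = (00000100001)·(00010000000) mod 2 = 0+0+0+0+0+0+0+0+0+0+0 mod 2 = 0
  c[7] = d·G[:,7] = (00000100001)·(00001111111) mod 2 = 0+0+0+0+0+1+0+0+0+0+1 mod 2 = 0
  c[8] = d·G[:,8] = (00000100001)·(00001000000) mod 2 = 0+0+0+0+0+0+0+0+0+0+0 mod 2 = 0
  c[9] = d·G[:,9] = (00000100001)·(00000100000) mod 2 = 0+0+0+0+0+1+0+0+0+0+0 mod 2 = 1
  c[10] = d·G[:,10] = (00000100001)·(00000010000) mod 2 = 0+0+0+0+0+0+0+0+0+0+0 mod 2 = 0
  c[11] = d·G[:,11] = (00000100001)·(00000001000) mod 2 = 0+0+0+0+0+0+0+0+0+0+0 mod 2 = 0
  c[12] = d·G[:,12] = (00000100001)·(00000000100) mod 2 = 0+0+0+0+0+0+0+0+0+0+0 mod 2 = 0
  c[13] = d·G[:,13] = (00000100001)·(00000000010) mod 2 = 0+0+0+0+0+0+0+0+0+0+0 mod 2 = 0
  c[14] = d·G[:,14] = (00000100001)·(00000000001) mod 2 = 0+0+0+0+0+0+0+0+0+0+1 mod 2 = 1
Codeword = 100100000100001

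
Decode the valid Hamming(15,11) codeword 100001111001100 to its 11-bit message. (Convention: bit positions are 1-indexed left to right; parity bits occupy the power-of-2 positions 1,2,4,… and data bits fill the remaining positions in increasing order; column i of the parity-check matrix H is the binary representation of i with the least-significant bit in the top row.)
Parity bits occupy power-of-2 positions; data bits are at positions {3,5,6,7,9,10,11,12,13,14,15} (1-indexed).
Extract: c[3]=0 c[5]=0 c[6]=1 c[7]=1 c[9]=1 c[10]=0 c[11]=0 c[12]=1 c[13]=1 c[14]=0 c[15]=0
Data = 00111001100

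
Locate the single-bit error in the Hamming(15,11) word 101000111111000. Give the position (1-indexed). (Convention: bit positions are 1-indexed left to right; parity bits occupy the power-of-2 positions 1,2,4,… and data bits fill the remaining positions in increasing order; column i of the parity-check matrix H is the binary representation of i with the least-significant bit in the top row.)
Syndrome s = H · r^T (mod 2), r = 101000111111000:
  s[0] = (101010101010101)·(101000111111000) mod 2 = 1+0+1+0+0+0+1+0+1+0+1+0+0+0+0 mod 2 = 1
  s[1] = (011001100110011)·(101000111111000) mod 2 = 0+0+1+0+0+0+1+0+0+1+1+0+0+0+0 mod 2 = 0
  s[2] = (000111100001111)·(101000111111000) mod 2 = 0+0+0+0+0+0+1+0+0+0+0+1+0+0+0 mod 2 = 0
  s[3] = (000000011111111)·(101000111111000) mod 2 = 0+0+0+0+0+0+0+1+1+1+1+1+0+0+0 mod 2 = 1
Syndrome = 1001
Column i of H is the binary representation of i, so the syndrome is the binary index of the flipped bit.
Read s = 1001 with s[0] as LSB: 1·2^0 + 0·2^1 + 0·2^2 + 1·2^3 = 9.
Error is at bit position 9.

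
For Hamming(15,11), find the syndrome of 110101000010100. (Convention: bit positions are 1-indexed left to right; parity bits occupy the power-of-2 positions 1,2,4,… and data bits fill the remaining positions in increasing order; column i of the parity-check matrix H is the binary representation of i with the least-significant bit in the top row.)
Syndrome s = H · r^T (mod 2), r = 110101000010100:
  s[0] = (101010101010101)·(110101000010100) mod 2 = 1+0+0+0+0+0+0+0+0+0+1+0+1+0+0 mod 2 = 1
  s[1] = (011001100110011)·(110101000010100) mod 2 = 0+1+0+0+0+1+0+0+0+0+1+0+0+0+0 mod 2 = 1
  s[2] = (000111100001111)·(110101000010100) mod 2 = 0+0+0+1+0+1+0+0+0+0+0+0+1+0+0 mod 2 = 1
  s[3] = (000000011111111)·(110101000010100) mod 2 = 0+0+0+0+0+0+0+0+0+0+1+0+1+0+0 mod 2 = 0
Syndrome = 1110
Non-zero syndrome: error at position 7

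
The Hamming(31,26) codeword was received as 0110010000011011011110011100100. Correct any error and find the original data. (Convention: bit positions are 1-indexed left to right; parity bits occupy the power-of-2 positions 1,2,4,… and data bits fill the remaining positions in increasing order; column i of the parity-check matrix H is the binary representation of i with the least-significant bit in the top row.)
Syndrome s = H · r^T (mod 2), r = 0110010000011011011110011100100:
  s[0] = (1010101010101010101010101010101)·(0110010000011011011110011100100) mod 2 = 0+0+1+0+0+0+0+0+0+0+0+0+1+0+1+0+0+0+1+0+1+0+0+0+1+0+0+0+1+0+0 mod 2 = 1
  s[1] = (0110011001100110011001100110011)·(0110010000011011011110011100100) mod 2 = 0+1+1+0+0+1+0+0+0+0+0+0+0+0+1+0+0+1+1+0+0+0+0+0+0+1+0+0+0+0+0 mod 2 = 1
  s[2] = (0001111000011110000111100001111)·(0110010000011011011110011100100) mod 2 = 0+0+0+0+0+1+0+0+0+0+0+1+1+0+1+0+0+0+0+1+1+0+0+0+0+0+0+0+1+0+0 mod 2 = 1
  s[3] = (0000000111111110000000011111111)·(0110010000011011011110011100100) mod 2 = 0+0+0+0+0+0+0+0+0+0+0+1+1+0+1+0+0+0+0+0+0+0+0+1+1+1+0+0+1+0+0 mod 2 = 1
  s[4] = (0000000000000001111111111111111)·(0110010000011011011110011100100) mod 2 = 0+0+0+0+0+0+0+0+0+0+0+0+0+0+0+1+0+1+1+1+1+0+0+1+1+1+0+0+1+0+0 mod 2 = 1
Syndrome = 11111
Column 31 of H equals this syndrome → error at bit 31 (1-indexed).
Flip bit 31: 0110010000011011011110011100100 → 0110010000011011011110011100101
Extract data bits at positions {3,5,6,7,9,10,11,12,13,14,15,17,18,19,20,21,22,23,24,25,26,27,28,29,30,31}: 10100001101011110011100101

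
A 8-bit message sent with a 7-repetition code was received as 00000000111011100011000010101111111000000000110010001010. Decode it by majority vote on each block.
Split into 7-bit blocks and majority-vote each:
  block 1 = 0000000: 0 ones, 7 zeros → 0
  block 2 = 0111011: 5 ones, 2 zeros → 1
  block 3 = 1000110: 3 ones, 4 zeros → 0
  block 4 = 0001010: 2 ones, 5 zeros → 0
  block 5 = 1111111: 7 ones, 0 zeros → 1
  block 6 = 0000000: 0 ones, 7 zeros → 0
  block 7 = 0011001: 3 ones, 4 zeros → 0
  block 8 = 0001010: 2 ones, 5 zeros → 0
Decoded = 01001000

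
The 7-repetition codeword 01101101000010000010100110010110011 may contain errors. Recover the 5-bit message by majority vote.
Split into 7-bit blocks and majority-vote each:
  block 1 = 0110110: 4 ones, 3 zeros → 1
  block 2 = 1000010: 2 ones, 5 zeros → 0
  block 3 = 0000101: 2 ones, 5 zeros → 0
  block 4 = 0011001: 3 ones, 4 zeros → 0
  block 5 = 0110011: 4 ones, 3 zeros → 1
Decoded = 10001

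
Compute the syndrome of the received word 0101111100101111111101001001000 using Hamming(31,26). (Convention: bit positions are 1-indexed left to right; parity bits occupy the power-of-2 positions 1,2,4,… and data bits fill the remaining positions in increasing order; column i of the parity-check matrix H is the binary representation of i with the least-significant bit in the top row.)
Syndrome s = H · r^T (mod 2), r = 0101111100101111111101001001000:
  s[0] = (1010101010101010101010101010101)·(0101111100101111111101001001000) mod 2 = 0+0+0+0+1+0+1+0+0+0+1+0+1+0+1+0+1+0+1+0+0+0+0+0+1+0+0+0+0+0+0 mod 2 = 0
  s[1] = (0110011001100110011001100110011)·(0101111100101111111101001001000) mod 2 = 0+1+0+0+0+1+1+0+0+0+1+0+0+1+1+0+0+1+1+0+0+1+0+0+0+0+0+0+0+0+0 mod 2 = 1
  s[2] = (0001111000011110000111100001111)·(0101111100101111111101001001000) mod 2 = 0+0+0+1+1+1+1+0+0+0+0+0+1+1+1+0+0+0+0+1+0+1+0+0+0+0+0+1+0+0+0 mod 2 = 0
  s[3] = (0000000111111110000000011111111)·(0101111100101111111101001001000) mod 2 = 0+0+0+0+0+0+0+1+0+0+1+0+1+1+1+0+0+0+0+0+0+0+0+0+1+0+0+1+0+0+0 mod 2 = 1
  s[4] = (0000000000000001111111111111111)·(0101111100101111111101001001000) mod 2 = 0+0+0+0+0+0+0+0+0+0+0+0+0+0+0+1+1+1+1+1+0+1+0+0+1+0+0+1+0+0+0 mod 2 = 0
Syndrome = 01010
Non-zero syndrome: error at position 10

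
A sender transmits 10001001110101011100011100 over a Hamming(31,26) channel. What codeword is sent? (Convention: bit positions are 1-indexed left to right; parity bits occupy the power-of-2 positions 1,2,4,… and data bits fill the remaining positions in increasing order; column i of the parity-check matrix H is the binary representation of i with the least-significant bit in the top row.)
Codeword c = d · G (mod 2), d = 10001001110101011100011100:
  c[0] = d·G[:,0] = (10001001110101011100011100)·(11011010101101010101010101) mod 2 = 1+0+0+0+1+0+0+0+1+0+0+1+0+1+0+1+0+1+0+0+0+1+0+1+0+0 mod 2 = 1
  c[1] = d·G[:,1] = (10001001110101011100011100)·(10110110011011001100110011) mod 2 = 1+0+0+0+0+0+0+0+0+1+0+0+0+1+0+0+1+1+0+0+0+1+0+0+0+0 mod 2 = 0
  c[2] = d·G[:,2] = (10001001110101011100011100)·(10000000000000000000000000) mod 2 = 1+0+0+0+0+0+0+0+0+0+0+0+0+0+0+0+0+0+0+0+0+0+0+0+0+0 mod 2 = 1
  c[3] = d·G[:,3] = (10001001110101011100011100)·(01110001111000111100001111) mod 2 = 0+0+0+0+0+0+0+1+1+1+0+0+0+0+0+1+1+1+0+0+0+0+1+1+0+0 mod 2 = 0
  c[4] = d·G[:,4] = (10001001110101011100011100)·(01000000000000000000000000) mod 2 = 0+0+0+0+0+0+0+0+0+0+0+0+0+0+0+0+0+0+0+0+0+0+0+0+0+0 mod 2 = 0
  c[5] = d·G[:,5] = (10001001110101011100011100)·(00100000000000000000000000) mod 2 = 0+0+0+0+0+0+0+0+0+0+0+0+0+0+0+0+0+0+0+0+0+0+0+0+0+0 mod 2 = 0
  c[6] = d·G[:,6] = (10001001110101011100011100)·(00010000000000000000000000) mod 2 = 0+0+0+0+0+0+0+0+0+0+0+0+0+0+0+0+0+0+0+0+0+0+0+0+0+0 mod 2 = 0
  c[7] = d·G[:,7] = (10001001110101011100011100)·(00001111111000000011111111) mod 2 = 0+0+0+0+1+0+0+1+1+1+0+0+0+0+0+0+0+0+0+0+0+1+1+1+0+0 mod 2 = 1
  c[8] = d·G[:,8] = (10001001110101011100011100)·(00001000000000000000000000) mod 2 = 0+0+0+0+1+0+0+0+0+0+0+0+0+0+0+0+0+0+0+0+0+0+0+0+0+0 mod 2 = 1
  c[9] = d·G[:,9] = (10001001110101011100011100)·(00000100000000000000000000) mod 2 = 0+0+0+0+0+0+0+0+0+0+0+0+0+0+0+0+0+0+0+0+0+0+0+0+0+0 mod 2 = 0
  c[10] = d·G[:,10] = (10001001110101011100011100)·(00000010000000000000000000) mod 2 = 0+0+0+0+0+0+0+0+0+0+0+0+0+0+0+0+0+0+0+0+0+0+0+0+0+0 mod 2 = 0
  c[11] = d·G[:,11] = (10001001110101011100011100)·(00000001000000000000000000) mod 2 = 0+0+0+0+0+0+0+1+0+0+0+0+0+0+0+0+0+0+0+0+0+0+0+0+0+0 mod 2 = 1
  c[12] = d·G[:,12] = (10001001110101011100011100)·(00000000100000000000000000) mod 2 = 0+0+0+0+0+0+0+0+1+0+0+0+0+0+0+0+0+0+0+0+0+0+0+0+0+0 mod 2 = 1
  c[13] = d·G[:,13] = (10001001110101011100011100)·(00000000010000000000000000) mod 2 = 0+0+0+0+0+0+0+0+0+1+0+0+0+0+0+0+0+0+0+0+0+0+0+0+0+0 mod 2 = 1
  c[14] = d·G[:,14] = (10001001110101011100011100)·(00000000001000000000000000) mod 2 = 0+0+0+0+0+0+0+0+0+0+0+0+0+0+0+0+0+0+0+0+0+0+0+0+0+0 mod 2 = 0
  c[15] = d·G[:,15] = (10001001110101011100011100)·(00000000000111111111111111) mod 2 = 0+0+0+0+0+0+0+0+0+0+0+1+0+1+0+1+1+1+0+0+0+1+1+1+0+0 mod 2 = 0
  c[16] = d·G[:,16] = (10001001110101011100011100)·(00000000000100000000000000) mod 2 = 0+0+0+0+0+0+0+0+0+0+0+1+0+0+0+0+0+0+0+0+0+0+0+0+0+0 mod 2 = 1
  c[17] = d·G[:,17] = (10001001110101011100011100)·(00000000000010000000000000) mod 2 = 0+0+0+0+0+0+0+0+0+0+0+0+0+0+0+0+0+0+0+0+0+0+0+0+0+0 mod 2 = 0
  c[18] = d·G[:,18] = (10001001110101011100011100)·(00000000000001000000000000) mod 2 = 0+0+0+0+0+0+0+0+0+0+0+0+0+1+0+0+0+0+0+0+0+0+0+0+0+0 mod 2 = 1
  c[19] = d·G[:,19] = (10001001110101011100011100)·(00000000000000100000000000) mod 2 = 0+0+0+0+0+0+0+0+0+0+0+0+0+0+0+0+0+0+0+0+0+0+0+0+0+0 mod 2 = 0
  c[20] = d·G[:,20] = (10001001110101011100011100)·(00000000000000010000000000) mod 2 = 0+0+0+0+0+0+0+0+0+0+0+0+0+0+0+1+0+0+0+0+0+0+0+0+0+0 mod 2 = 1
  c[21] = d·G[:,21] = (10001001110101011100011100)·(00000000000000001000000000) mod 2 = 0+0+0+0+0+0+0+0+0+0+0+0+0+0+0+0+1+0+0+0+0+0+0+0+0+0 mod 2 = 1
  c[22] = d·G[:,22] = (10001001110101011100011100)·(00000000000000000100000000) mod 2 = 0+0+0+0+0+0+0+0+0+0+0+0+0+0+0+0+0+1+0+0+0+0+0+0+0+0 mod 2 = 1
  c[23] = d·G[:,23] = (10001001110101011100011100)·(00000000000000000010000000) mod 2 = 0+0+0+0+0+0+0+0+0+0+0+0+0+0+0+0+0+0+0+0+0+0+0+0+0+0 mod 2 = 0
  c[24] = d·G[:,24] = (10001001110101011100011100)·(00000000000000000001000000) mod 2 = 0+0+0+0+0+0+0+0+0+0+0+0+0+0+0+0+0+0+0+0+0+0+0+0+0+0 mod 2 = 0
  c[25] = d·G[:,25] = (10001001110101011100011100)·(00000000000000000000100000) mod 2 = 0+0+0+0+0+0+0+0+0+0+0+0+0+0+0+0+0+0+0+0+0+0+0+0+0+0 mod 2 = 0
  c[26] = d·G[:,26] = (10001001110101011100011100)·(00000000000000000000010000) mod 2 = 0+0+0+0+0+0+0+0+0+0+0+0+0+0+0+0+0+0+0+0+0+1+0+0+0+0 mod 2 = 1
  c[27] = d·G[:,27] = (10001001110101011100011100)·(00000000000000000000001000) mod 2 = 0+0+0+0+0+0+0+0+0+0+0+0+0+0+0+0+0+0+0+0+0+0+1+0+0+0 mod 2 = 1
  c[28] = d·G[:,28] = (10001001110101011100011100)·(00000000000000000000000100) mod 2 = 0+0+0+0+0+0+0+0+0+0+0+0+0+0+0+0+0+0+0+0+0+0+0+1+0+0 mod 2 = 1
  c[29] = d·G[:,29] = (10001001110101011100011100)·(00000000000000000000000010) mod 2 = 0+0+0+0+0+0+0+0+0+0+0+0+0+0+0+0+0+0+0+0+0+0+0+0+0+0 mod 2 = 0
  c[30] = d·G[:,30] = (10001001110101011100011100)·(00000000000000000000000001) mod 2 = 0+0+0+0+0+0+0+0+0+0+0+0+0+0+0+0+0+0+0+0+0+0+0+0+0+0 mod 2 = 0
Codeword = 1010000110011100101011100011100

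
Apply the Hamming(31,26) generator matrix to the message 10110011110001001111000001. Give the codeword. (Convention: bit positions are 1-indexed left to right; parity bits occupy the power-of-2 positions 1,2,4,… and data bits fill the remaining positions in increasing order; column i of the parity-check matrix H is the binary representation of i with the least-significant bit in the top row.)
Codeword c = d · G (mod 2), d = 10110011110001001111000001:
  c[0] = d·G[:,0] = (10110011110001001111000001)·(11011010101101010101010101) mod 2 = 1+0+0+1+0+0+1+0+1+0+0+0+0+1+0+0+0+1+0+1+0+0+0+0+0+1 mod 2 = 0
  c[1] = d·G[:,1] = (10110011110001001111000001)·(10110110011011001100110011) mod 2 = 1+0+1+1+0+0+1+0+0+1+0+0+0+1+0+0+1+1+0+0+0+0+0+0+0+1 mod 2 = 1
  c[2] = d·G[:,2] = (10110011110001001111000001)·(10000000000000000000000000) mod 2 = 1+0+0+0+0+0+0+0+0+0+0+0+0+0+0+0+0+0+0+0+0+0+0+0+0+0 mod 2 = 1
  c[3] = d·G[:,3] = (10110011110001001111000001)·(01110001111000111100001111) mod 2 = 0+0+1+1+0+0+0+1+1+1+0+0+0+0+0+0+1+1+0+0+0+0+0+0+0+1 mod 2 = 0
  c[4] = d·G[:,4] = (10110011110001001111000001)·(01000000000000000000000000) mod 2 = 0+0+0+0+0+0+0+0+0+0+0+0+0+0+0+0+0+0+0+0+0+0+0+0+0+0 mod 2 = 0
  c[5] = d·G[:,5] = (10110011110001001111000001)·(00100000000000000000000000) mod 2 = 0+0+1+0+0+0+0+0+0+0+0+0+0+0+0+0+0+0+0+0+0+0+0+0+0+0 mod 2 = 1
  c[6] = d·G[:,6] = (10110011110001001111000001)·(00010000000000000000000000) mod 2 = 0+0+0+1+0+0+0+0+0+0+0+0+0+0+0+0+0+0+0+0+0+0+0+0+0+0 mod 2 = 1
  c[7] = d·G[:,7] = (10110011110001001111000001)·(00001111111000000011111111) mod 2 = 0+0+0+0+0+0+1+1+1+1+0+0+0+0+0+0+0+0+1+1+0+0+0+0+0+1 mod 2 = 1
  c[8] = d·G[:,8] = (10110011110001001111000001)·(00001000000000000000000000) mod 2 = 0+0+0+0+0+0+0+0+0+0+0+0+0+0+0+0+0+0+0+0+0+0+0+0+0+0 mod 2 = 0
  c[9] = d·G[:,9] = (10110011110001001111000001)·(00000100000000000000000000) mod 2 = 0+0+0+0+0+0+0+0+0+0+0+0+0+0+0+0+0+0+0+0+0+0+0+0+0+0 mod 2 = 0
  c[10] = d·G[:,10] = (10110011110001001111000001)·(00000010000000000000000000) mod 2 = 0+0+0+0+0+0+1+0+0+0+0+0+0+0+0+0+0+0+0+0+0+0+0+0+0+0 mod 2 = 1
  c[11] = d·G[:,11] = (10110011110001001111000001)·(00000001000000000000000000) mod 2 = 0+0+0+0+0+0+0+1+0+0+0+0+0+0+0+0+0+0+0+0+0+0+0+0+0+0 mod 2 = 1
  c[12] = d·G[:,12] = (10110011110001001111000001)·(00000000100000000000000000) mod 2 = 0+0+0+0+0+0+0+0+1+0+0+0+0+0+0+0+0+0+0+0+0+0+0+0+0+0 mod 2 = 1
  c[13] = d·G[:,13] = (10110011110001001111000001)·(00000000010000000000000000) mod 2 = 0+0+0+0+0+0+0+0+0+1+0+0+0+0+0+0+0+0+0+0+0+0+0+0+0+0 mod 2 = 1
  c[14] = d·G[:,14] = (10110011110001001111000001)·(00000000001000000000000000) mod 2 = 0+0+0+0+0+0+0+0+0+0+0+0+0+0+0+0+0+0+0+0+0+0+0+0+0+0 mod 2 = 0
  c[15] = d·G[:,15] = (10110011110001001111000001)·(00000000000111111111111111) mod 2 = 0+0+0+0+0+0+0+0+0+0+0+0+0+1+0+0+1+1+1+1+0+0+0+0+0+1 mod 2 = 0
  c[16] = d·G[:,16] = (10110011110001001111000001)·(00000000000100000000000000) mod 2 = 0+0+0+0+0+0+0+0+0+0+0+0+0+0+0+0+0+0+0+0+0+0+0+0+0+0 mod 2 = 0
  c[17] = d·G[:,17] = (10110011110001001111000001)·(00000000000010000000000000) mod 2 = 0+0+0+0+0+0+0+0+0+0+0+0+0+0+0+0+0+0+0+0+0+0+0+0+0+0 mod 2 = 0
  c[18] = d·G[:,18] = (10110011110001001111000001)·(00000000000001000000000000) mod 2 = 0+0+0+0+0+0+0+0+0+0+0+0+0+1+0+0+0+0+0+0+0+0+0+0+0+0 mod 2 = 1
  c[19] = d·G[:,19] = (10110011110001001111000001)·(00000000000000100000000000) mod 2 = 0+0+0+0+0+0+0+0+0+0+0+0+0+0+0+0+0+0+0+0+0+0+0+0+0+0 mod 2 = 0
  c[20] = d·G[:,20] = (10110011110001001111000001)·(00000000000000010000000000) mod 2 = 0+0+0+0+0+0+0+0+0+0+0+0+0+0+0+0+0+0+0+0+0+0+0+0+0+0 mod 2 = 0
  c[21] = d·G[:,21] = (10110011110001001111000001)·(00000000000000001000000000) mod 2 = 0+0+0+0+0+0+0+0+0+0+0+0+0+0+0+0+1+0+0+0+0+0+0+0+0+0 mod 2 = 1
  c[22] = d·G[:,22] = (10110011110001001111000001)·(00000000000000000100000000) mod 2 = 0+0+0+0+0+0+0+0+0+0+0+0+0+0+0+0+0+1+0+0+0+0+0+0+0+0 mod 2 = 1
  c[23] = d·G[:,23] = (10110011110001001111000001)·(00000000000000000010000000) mod 2 = 0+0+0+0+0+0+0+0+0+0+0+0+0+0+0+0+0+0+1+0+0+0+0+0+0+0 mod 2 = 1
  c[24] = d·G[:,24] = (10110011110001001111000001)·(00000000000000000001000000) mod 2 = 0+0+0+0+0+0+0+0+0+0+0+0+0+0+0+0+0+0+0+1+0+0+0+0+0+0 mod 2 = 1
  c[25] = d·G[:,25] = (10110011110001001111000001)·(00000000000000000000100000) mod 2 = 0+0+0+0+0+0+0+0+0+0+0+0+0+0+0+0+0+0+0+0+0+0+0+0+0+0 mod 2 = 0
  c[26] = d·G[:,26] = (10110011110001001111000001)·(00000000000000000000010000) mod 2 = 0+0+0+0+0+0+0+0+0+0+0+0+0+0+0+0+0+0+0+0+0+0+0+0+0+0 mod 2 = 0
  c[27] = d·G[:,27] = (10110011110001001111000001)·(00000000000000000000001000) mod 2 = 0+0+0+0+0+0+0+0+0+0+0+0+0+0+0+0+0+0+0+0+0+0+0+0+0+0 mod 2 = 0
  c[28] = d·G[:,28] = (10110011110001001111000001)·(00000000000000000000000100) mod 2 = 0+0+0+0+0+0+0+0+0+0+0+0+0+0+0+0+0+0+0+0+0+0+0+0+0+0 mod 2 = 0
  c[29] = d·G[:,29] = (10110011110001001111000001)·(00000000000000000000000010) mod 2 = 0+0+0+0+0+0+0+0+0+0+0+0+0+0+0+0+0+0+0+0+0+0+0+0+0+0 mod 2 = 0
  c[30] = d·G[:,30] = (10110011110001001111000001)·(00000000000000000000000001) mod 2 = 0+0+0+0+0+0+0+0+0+0+0+0+0+0+0+0+0+0+0+0+0+0+0+0+0+1 mod 2 = 1
Codeword = 0110011100111100001001111000001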